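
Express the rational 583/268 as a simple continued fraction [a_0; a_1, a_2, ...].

Run the Euclidean algorithm on 583 and 268; the successive quotients are the partial quotients a_0, a_1, ... (each step inverts the fractional part left over by the previous one):
  583 = 2*268 + 47, so a_0 = 2.
  268 = 5*47 + 33, so a_1 = 5.
  47 = 1*33 + 14, so a_2 = 1.
  33 = 2*14 + 5, so a_3 = 2.
  14 = 2*5 + 4, so a_4 = 2.
  5 = 1*4 + 1, so a_5 = 1.
  4 = 4*1 + 0, so a_6 = 4.
The remainder reaches 0 after 7 divisions, so the expansion has 7 partial quotients, read off in order.

[2; 5, 1, 2, 2, 1, 4]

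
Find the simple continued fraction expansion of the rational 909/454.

Run the Euclidean algorithm on 909 and 454; the successive quotients are the partial quotients a_0, a_1, ... (each step inverts the fractional part left over by the previous one):
  909 = 2*454 + 1, so a_0 = 2.
  454 = 454*1 + 0, so a_1 = 454.
The remainder reaches 0 after 2 divisions, so the expansion has 2 partial quotients, read off in order.

[2; 454]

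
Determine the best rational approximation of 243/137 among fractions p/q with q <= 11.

Expand x = 243/137 as a continued fraction with the Euclidean algorithm:
  243 = 1*137 + 106, so a_0 = 1.
  137 = 1*106 + 31, so a_1 = 1.
  106 = 3*31 + 13, so a_2 = 3.
  31 = 2*13 + 5, so a_3 = 2.
  13 = 2*5 + 3, so a_4 = 2.
  5 = 1*3 + 2, so a_5 = 1.
  3 = 1*2 + 1, so a_6 = 1.
  2 = 2*1 + 0, so a_7 = 2.
so x = [1; 1, 3, 2, 2, 1, 1, 2].
Convergents (p_i = a_i*p_{i-1} + p_{i-2}, q_i = a_i*q_{i-1} + q_{i-2} with p_{-2}=0, p_{-1}=1, q_{-2}=1, q_{-1}=0), until the denominator exceeds 11:
  i=0: a_0=1, p_0 = 1*1 + 0 = 1, q_0 = 1*0 + 1 = 1.
  i=1: a_1=1, p_1 = 1*1 + 1 = 2, q_1 = 1*1 + 0 = 1.
  i=2: a_2=3, p_2 = 3*2 + 1 = 7, q_2 = 3*1 + 1 = 4.
  i=3: a_3=2, p_3 = 2*7 + 2 = 16, q_3 = 2*4 + 1 = 9.
  i=4: a_4=2, p_4 = 2*16 + 7 = 39, q_4 = 2*9 + 4 = 22.
q_4 = 22 > 11, so the last convergent with denominator <= 11 is p_3/q_3 = 16/9.
The closest fraction with denominator <= 11 is either p_3/q_3 or the intermediate fraction (k*p_3 + p_2)/(k*q_3 + q_2) with the largest k >= 1 whose denominator stays <= 11; these approach x as k grows, and every other convergent or intermediate fraction in range is farther away.
Largest k: floor((11 - q_2)/q_3) = floor((11 - 4)/9) = 0.
Since k = 0, no intermediate fraction beyond p_3/q_3 has denominator <= 11, so the convergent 16/9 is the closest (its error is |243*9 - 16*137|/(137*9) = 5/1233).

16/9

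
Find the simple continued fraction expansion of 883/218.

[4; 19, 1, 4, 2]

Run the Euclidean algorithm on 883 and 218; the successive quotients are the partial quotients a_0, a_1, ... (each step inverts the fractional part left over by the previous one):
  883 = 4*218 + 11, so a_0 = 4.
  218 = 19*11 + 9, so a_1 = 19.
  11 = 1*9 + 2, so a_2 = 1.
  9 = 4*2 + 1, so a_3 = 4.
  2 = 2*1 + 0, so a_4 = 2.
The remainder reaches 0 after 5 divisions, so the expansion has 5 partial quotients, read off in order.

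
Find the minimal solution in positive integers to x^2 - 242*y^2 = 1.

First expand sqrt(242) as a continued fraction. With x_i = (sqrt(242) + m_i)/d_i and (m_0, d_0) = (0, 1): a_0 = floor(sqrt(242)) = 15, since 15^2 = 225 <= 242 < 256 = 16^2.
Iterate m_{i+1} = d_i*a_i - m_i, d_{i+1} = (242 - m_{i+1}^2)/d_i, a_{i+1} = floor((a_0 + m_{i+1})/d_{i+1}):
  m_1 = 1*15 - 0 = 15, d_1 = (242 - 15^2)/1 = 17/1 = 17, a_1 = floor((15 + 15)/17) = 1.
  m_2 = 17*1 - 15 = 2, d_2 = (242 - 2^2)/17 = 238/17 = 14, a_2 = floor((15 + 2)/14) = 1.
  m_3 = 14*1 - 2 = 12, d_3 = (242 - 12^2)/14 = 98/14 = 7, a_3 = floor((15 + 12)/7) = 3.
  m_4 = 7*3 - 12 = 9, d_4 = (242 - 9^2)/7 = 161/7 = 23, a_4 = floor((15 + 9)/23) = 1.
  m_5 = 23*1 - 9 = 14, d_5 = (242 - 14^2)/23 = 46/23 = 2, a_5 = floor((15 + 14)/2) = 14.
  m_6 = 2*14 - 14 = 14, d_6 = (242 - 14^2)/2 = 46/2 = 23, a_6 = floor((15 + 14)/23) = 1.
  m_7 = 23*1 - 14 = 9, d_7 = (242 - 9^2)/23 = 161/23 = 7, a_7 = floor((15 + 9)/7) = 3.
  m_8 = 7*3 - 9 = 12, d_8 = (242 - 12^2)/7 = 98/7 = 14, a_8 = floor((15 + 12)/14) = 1.
  m_9 = 14*1 - 12 = 2, d_9 = (242 - 2^2)/14 = 238/14 = 17, a_9 = floor((15 + 2)/17) = 1.
  m_10 = 17*1 - 2 = 15, d_10 = (242 - 15^2)/17 = 17/17 = 1, a_10 = floor((15 + 15)/1) = 30.
  m_11 = 1*30 - 15 = 15, d_11 = (242 - 15^2)/1 = 17/1 = 17: (m_11, d_11) = (m_1, d_1) = (15, 17), so from here the quotients repeat a_1, ..., a_10; the period length is 10.
So sqrt(242) = [15; (1, 1, 3, 1, 14, 1, 3, 1, 1, 30)] with period length k = 10.
k is even, so the fundamental solution of x^2 - 242y^2 = 1 is (p_{k-1}, q_{k-1}) = (p_9, q_9); compute convergents through index 9.
Convergents (p_i = a_i*p_{i-1} + p_{i-2}, q_i = a_i*q_{i-1} + q_{i-2} with p_{-2}=0, p_{-1}=1, q_{-2}=1, q_{-1}=0):
  i=0: a_0=15, p_0 = 15*1 + 0 = 15, q_0 = 15*0 + 1 = 1.
  i=1: a_1=1, p_1 = 1*15 + 1 = 16, q_1 = 1*1 + 0 = 1.
  i=2: a_2=1, p_2 = 1*16 + 15 = 31, q_2 = 1*1 + 1 = 2.
  i=3: a_3=3, p_3 = 3*31 + 16 = 109, q_3 = 3*2 + 1 = 7.
  i=4: a_4=1, p_4 = 1*109 + 31 = 140, q_4 = 1*7 + 2 = 9.
  i=5: a_5=14, p_5 = 14*140 + 109 = 2069, q_5 = 14*9 + 7 = 133.
  i=6: a_6=1, p_6 = 1*2069 + 140 = 2209, q_6 = 1*133 + 9 = 142.
  i=7: a_7=3, p_7 = 3*2209 + 2069 = 8696, q_7 = 3*142 + 133 = 559.
  i=8: a_8=1, p_8 = 1*8696 + 2209 = 10905, q_8 = 1*559 + 142 = 701.
  i=9: a_9=1, p_9 = 1*10905 + 8696 = 19601, q_9 = 1*701 + 559 = 1260.
Check: 19601^2 - 242*1260^2 = 384199201 - 384199200 = 1, so (x, y) = (19601, 1260) solves the equation, and by the theorem it is the least positive solution.

(x, y) = (19601, 1260)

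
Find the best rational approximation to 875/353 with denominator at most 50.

Expand x = 875/353 as a continued fraction with the Euclidean algorithm:
  875 = 2*353 + 169, so a_0 = 2.
  353 = 2*169 + 15, so a_1 = 2.
  169 = 11*15 + 4, so a_2 = 11.
  15 = 3*4 + 3, so a_3 = 3.
  4 = 1*3 + 1, so a_4 = 1.
  3 = 3*1 + 0, so a_5 = 3.
so x = [2; 2, 11, 3, 1, 3].
Convergents (p_i = a_i*p_{i-1} + p_{i-2}, q_i = a_i*q_{i-1} + q_{i-2} with p_{-2}=0, p_{-1}=1, q_{-2}=1, q_{-1}=0), until the denominator exceeds 50:
  i=0: a_0=2, p_0 = 2*1 + 0 = 2, q_0 = 2*0 + 1 = 1.
  i=1: a_1=2, p_1 = 2*2 + 1 = 5, q_1 = 2*1 + 0 = 2.
  i=2: a_2=11, p_2 = 11*5 + 2 = 57, q_2 = 11*2 + 1 = 23.
  i=3: a_3=3, p_3 = 3*57 + 5 = 176, q_3 = 3*23 + 2 = 71.
q_3 = 71 > 50, so the last convergent with denominator <= 50 is p_2/q_2 = 57/23.
The closest fraction with denominator <= 50 is either p_2/q_2 or the intermediate fraction (k*p_2 + p_1)/(k*q_2 + q_1) with the largest k >= 1 whose denominator stays <= 50; these approach x as k grows, and every other convergent or intermediate fraction in range is farther away.
Largest k: floor((50 - q_1)/q_2) = floor((50 - 2)/23) = 2.
That gives (2*57 + 5)/(2*23 + 2) = 119/48.
Compare the errors: |x - 57/23| = |875*23 - 57*353|/(353*23) = 4/8119, and |x - 119/48| = |875*48 - 119*353|/(353*48) = 7/16944.
Cross-multiplying, 7*8119 = 56833 < 67776 = 4*16944, so 7/16944 is smaller: the intermediate fraction 119/48 is closer to x than 57/23.

119/48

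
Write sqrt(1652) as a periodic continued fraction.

[40; (1, 1, 1, 4, 2, 2, 2, 4, 1, 1, 1, 80)]

Write x_i = (sqrt(1652) + m_i)/d_i with (m_0, d_0) = (0, 1). a_0 = floor(sqrt(1652)) = 40, since 40^2 = 1600 <= 1652 < 1681 = 41^2.
Iterate m_{i+1} = d_i*a_i - m_i, d_{i+1} = (1652 - m_{i+1}^2)/d_i, a_{i+1} = floor((a_0 + m_{i+1})/d_{i+1}):
  m_1 = 1*40 - 0 = 40, d_1 = (1652 - 40^2)/1 = 52/1 = 52, a_1 = floor((40 + 40)/52) = 1.
  m_2 = 52*1 - 40 = 12, d_2 = (1652 - 12^2)/52 = 1508/52 = 29, a_2 = floor((40 + 12)/29) = 1.
  m_3 = 29*1 - 12 = 17, d_3 = (1652 - 17^2)/29 = 1363/29 = 47, a_3 = floor((40 + 17)/47) = 1.
  m_4 = 47*1 - 17 = 30, d_4 = (1652 - 30^2)/47 = 752/47 = 16, a_4 = floor((40 + 30)/16) = 4.
  m_5 = 16*4 - 30 = 34, d_5 = (1652 - 34^2)/16 = 496/16 = 31, a_5 = floor((40 + 34)/31) = 2.
  m_6 = 31*2 - 34 = 28, d_6 = (1652 - 28^2)/31 = 868/31 = 28, a_6 = floor((40 + 28)/28) = 2.
  m_7 = 28*2 - 28 = 28, d_7 = (1652 - 28^2)/28 = 868/28 = 31, a_7 = floor((40 + 28)/31) = 2.
  m_8 = 31*2 - 28 = 34, d_8 = (1652 - 34^2)/31 = 496/31 = 16, a_8 = floor((40 + 34)/16) = 4.
  m_9 = 16*4 - 34 = 30, d_9 = (1652 - 30^2)/16 = 752/16 = 47, a_9 = floor((40 + 30)/47) = 1.
  m_10 = 47*1 - 30 = 17, d_10 = (1652 - 17^2)/47 = 1363/47 = 29, a_10 = floor((40 + 17)/29) = 1.
  m_11 = 29*1 - 17 = 12, d_11 = (1652 - 12^2)/29 = 1508/29 = 52, a_11 = floor((40 + 12)/52) = 1.
  m_12 = 52*1 - 12 = 40, d_12 = (1652 - 40^2)/52 = 52/52 = 1, a_12 = floor((40 + 40)/1) = 80.
  m_13 = 1*80 - 40 = 40, d_13 = (1652 - 40^2)/1 = 52/1 = 52: (m_13, d_13) = (m_1, d_1) = (40, 52), so from here the quotients repeat a_1, ..., a_12; the period length is 12.
Hence the expansion of sqrt(1652) is a_0 = 40 followed by the repeating block 1, 1, 1, 4, 2, 2, 2, 4, 1, 1, 1, 80 (period 12).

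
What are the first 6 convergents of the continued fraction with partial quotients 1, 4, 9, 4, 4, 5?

1/1, 5/4, 46/37, 189/152, 802/645, 4199/3377

Using the convergent recurrence p_i = a_i*p_{i-1} + p_{i-2}, q_i = a_i*q_{i-1} + q_{i-2} with p_{-2}=0, p_{-1}=1, q_{-2}=1, q_{-1}=0:
  i=0: a_0=1, p_0 = 1*1 + 0 = 1, q_0 = 1*0 + 1 = 1.
  i=1: a_1=4, p_1 = 4*1 + 1 = 5, q_1 = 4*1 + 0 = 4.
  i=2: a_2=9, p_2 = 9*5 + 1 = 46, q_2 = 9*4 + 1 = 37.
  i=3: a_3=4, p_3 = 4*46 + 5 = 189, q_3 = 4*37 + 4 = 152.
  i=4: a_4=4, p_4 = 4*189 + 46 = 802, q_4 = 4*152 + 37 = 645.
  i=5: a_5=5, p_5 = 5*802 + 189 = 4199, q_5 = 5*645 + 152 = 3377.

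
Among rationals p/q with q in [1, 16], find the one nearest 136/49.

25/9

Expand x = 136/49 as a continued fraction with the Euclidean algorithm:
  136 = 2*49 + 38, so a_0 = 2.
  49 = 1*38 + 11, so a_1 = 1.
  38 = 3*11 + 5, so a_2 = 3.
  11 = 2*5 + 1, so a_3 = 2.
  5 = 5*1 + 0, so a_4 = 5.
so x = [2; 1, 3, 2, 5].
Convergents (p_i = a_i*p_{i-1} + p_{i-2}, q_i = a_i*q_{i-1} + q_{i-2} with p_{-2}=0, p_{-1}=1, q_{-2}=1, q_{-1}=0), until the denominator exceeds 16:
  i=0: a_0=2, p_0 = 2*1 + 0 = 2, q_0 = 2*0 + 1 = 1.
  i=1: a_1=1, p_1 = 1*2 + 1 = 3, q_1 = 1*1 + 0 = 1.
  i=2: a_2=3, p_2 = 3*3 + 2 = 11, q_2 = 3*1 + 1 = 4.
  i=3: a_3=2, p_3 = 2*11 + 3 = 25, q_3 = 2*4 + 1 = 9.
  i=4: a_4=5, p_4 = 5*25 + 11 = 136, q_4 = 5*9 + 4 = 49.
q_4 = 49 > 16, so the last convergent with denominator <= 16 is p_3/q_3 = 25/9.
The closest fraction with denominator <= 16 is either p_3/q_3 or the intermediate fraction (k*p_3 + p_2)/(k*q_3 + q_2) with the largest k >= 1 whose denominator stays <= 16; these approach x as k grows, and every other convergent or intermediate fraction in range is farther away.
Largest k: floor((16 - q_2)/q_3) = floor((16 - 4)/9) = 1.
That gives (1*25 + 11)/(1*9 + 4) = 36/13.
Compare the errors: |x - 25/9| = |136*9 - 25*49|/(49*9) = 1/441, and |x - 36/13| = |136*13 - 36*49|/(49*13) = 4/637.
Cross-multiplying, 1*637 = 637 < 1764 = 4*441, so 1/441 is smaller: the convergent 25/9 is closer to x than 36/13.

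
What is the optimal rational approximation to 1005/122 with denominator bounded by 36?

Expand x = 1005/122 as a continued fraction with the Euclidean algorithm:
  1005 = 8*122 + 29, so a_0 = 8.
  122 = 4*29 + 6, so a_1 = 4.
  29 = 4*6 + 5, so a_2 = 4.
  6 = 1*5 + 1, so a_3 = 1.
  5 = 5*1 + 0, so a_4 = 5.
so x = [8; 4, 4, 1, 5].
Convergents (p_i = a_i*p_{i-1} + p_{i-2}, q_i = a_i*q_{i-1} + q_{i-2} with p_{-2}=0, p_{-1}=1, q_{-2}=1, q_{-1}=0), until the denominator exceeds 36:
  i=0: a_0=8, p_0 = 8*1 + 0 = 8, q_0 = 8*0 + 1 = 1.
  i=1: a_1=4, p_1 = 4*8 + 1 = 33, q_1 = 4*1 + 0 = 4.
  i=2: a_2=4, p_2 = 4*33 + 8 = 140, q_2 = 4*4 + 1 = 17.
  i=3: a_3=1, p_3 = 1*140 + 33 = 173, q_3 = 1*17 + 4 = 21.
  i=4: a_4=5, p_4 = 5*173 + 140 = 1005, q_4 = 5*21 + 17 = 122.
q_4 = 122 > 36, so the last convergent with denominator <= 36 is p_3/q_3 = 173/21.
The closest fraction with denominator <= 36 is either p_3/q_3 or the intermediate fraction (k*p_3 + p_2)/(k*q_3 + q_2) with the largest k >= 1 whose denominator stays <= 36; these approach x as k grows, and every other convergent or intermediate fraction in range is farther away.
Largest k: floor((36 - q_2)/q_3) = floor((36 - 17)/21) = 0.
Since k = 0, no intermediate fraction beyond p_3/q_3 has denominator <= 36, so the convergent 173/21 is the closest (its error is |1005*21 - 173*122|/(122*21) = 1/2562).

173/21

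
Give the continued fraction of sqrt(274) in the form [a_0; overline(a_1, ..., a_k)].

[16; overline(1, 1, 4, 4, 1, 1, 32)]

Write x_i = (sqrt(274) + m_i)/d_i with (m_0, d_0) = (0, 1). a_0 = floor(sqrt(274)) = 16, since 16^2 = 256 <= 274 < 289 = 17^2.
Iterate m_{i+1} = d_i*a_i - m_i, d_{i+1} = (274 - m_{i+1}^2)/d_i, a_{i+1} = floor((a_0 + m_{i+1})/d_{i+1}):
  m_1 = 1*16 - 0 = 16, d_1 = (274 - 16^2)/1 = 18/1 = 18, a_1 = floor((16 + 16)/18) = 1.
  m_2 = 18*1 - 16 = 2, d_2 = (274 - 2^2)/18 = 270/18 = 15, a_2 = floor((16 + 2)/15) = 1.
  m_3 = 15*1 - 2 = 13, d_3 = (274 - 13^2)/15 = 105/15 = 7, a_3 = floor((16 + 13)/7) = 4.
  m_4 = 7*4 - 13 = 15, d_4 = (274 - 15^2)/7 = 49/7 = 7, a_4 = floor((16 + 15)/7) = 4.
  m_5 = 7*4 - 15 = 13, d_5 = (274 - 13^2)/7 = 105/7 = 15, a_5 = floor((16 + 13)/15) = 1.
  m_6 = 15*1 - 13 = 2, d_6 = (274 - 2^2)/15 = 270/15 = 18, a_6 = floor((16 + 2)/18) = 1.
  m_7 = 18*1 - 2 = 16, d_7 = (274 - 16^2)/18 = 18/18 = 1, a_7 = floor((16 + 16)/1) = 32.
  m_8 = 1*32 - 16 = 16, d_8 = (274 - 16^2)/1 = 18/1 = 18: (m_8, d_8) = (m_1, d_1) = (16, 18), so from here the quotients repeat a_1, ..., a_7; the period length is 7.
Hence the expansion of sqrt(274) is a_0 = 16 followed by the repeating block 1, 1, 4, 4, 1, 1, 32 (period 7).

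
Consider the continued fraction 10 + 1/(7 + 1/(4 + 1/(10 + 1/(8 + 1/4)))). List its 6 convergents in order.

Using the convergent recurrence p_i = a_i*p_{i-1} + p_{i-2}, q_i = a_i*q_{i-1} + q_{i-2} with p_{-2}=0, p_{-1}=1, q_{-2}=1, q_{-1}=0:
  i=0: a_0=10, p_0 = 10*1 + 0 = 10, q_0 = 10*0 + 1 = 1.
  i=1: a_1=7, p_1 = 7*10 + 1 = 71, q_1 = 7*1 + 0 = 7.
  i=2: a_2=4, p_2 = 4*71 + 10 = 294, q_2 = 4*7 + 1 = 29.
  i=3: a_3=10, p_3 = 10*294 + 71 = 3011, q_3 = 10*29 + 7 = 297.
  i=4: a_4=8, p_4 = 8*3011 + 294 = 24382, q_4 = 8*297 + 29 = 2405.
  i=5: a_5=4, p_5 = 4*24382 + 3011 = 100539, q_5 = 4*2405 + 297 = 9917.

10/1, 71/7, 294/29, 3011/297, 24382/2405, 100539/9917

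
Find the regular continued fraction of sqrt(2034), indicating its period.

[45; (10, 90)]

Write x_i = (sqrt(2034) + m_i)/d_i with (m_0, d_0) = (0, 1). a_0 = floor(sqrt(2034)) = 45, since 45^2 = 2025 <= 2034 < 2116 = 46^2.
Iterate m_{i+1} = d_i*a_i - m_i, d_{i+1} = (2034 - m_{i+1}^2)/d_i, a_{i+1} = floor((a_0 + m_{i+1})/d_{i+1}):
  m_1 = 1*45 - 0 = 45, d_1 = (2034 - 45^2)/1 = 9/1 = 9, a_1 = floor((45 + 45)/9) = 10.
  m_2 = 9*10 - 45 = 45, d_2 = (2034 - 45^2)/9 = 9/9 = 1, a_2 = floor((45 + 45)/1) = 90.
  m_3 = 1*90 - 45 = 45, d_3 = (2034 - 45^2)/1 = 9/1 = 9: (m_3, d_3) = (m_1, d_1) = (45, 9), so from here the quotients repeat a_1, a_2; the period length is 2.
Hence the expansion of sqrt(2034) is a_0 = 45 followed by the repeating block 10, 90 (period 2).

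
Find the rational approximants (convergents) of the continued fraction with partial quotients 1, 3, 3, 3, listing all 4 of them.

Using the convergent recurrence p_i = a_i*p_{i-1} + p_{i-2}, q_i = a_i*q_{i-1} + q_{i-2} with p_{-2}=0, p_{-1}=1, q_{-2}=1, q_{-1}=0:
  i=0: a_0=1, p_0 = 1*1 + 0 = 1, q_0 = 1*0 + 1 = 1.
  i=1: a_1=3, p_1 = 3*1 + 1 = 4, q_1 = 3*1 + 0 = 3.
  i=2: a_2=3, p_2 = 3*4 + 1 = 13, q_2 = 3*3 + 1 = 10.
  i=3: a_3=3, p_3 = 3*13 + 4 = 43, q_3 = 3*10 + 3 = 33.

1/1, 4/3, 13/10, 43/33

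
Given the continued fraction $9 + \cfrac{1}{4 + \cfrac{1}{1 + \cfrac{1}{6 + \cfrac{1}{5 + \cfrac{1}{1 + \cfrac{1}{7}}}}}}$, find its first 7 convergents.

Using the convergent recurrence p_i = a_i*p_{i-1} + p_{i-2}, q_i = a_i*q_{i-1} + q_{i-2} with p_{-2}=0, p_{-1}=1, q_{-2}=1, q_{-1}=0:
  i=0: a_0=9, p_0 = 9*1 + 0 = 9, q_0 = 9*0 + 1 = 1.
  i=1: a_1=4, p_1 = 4*9 + 1 = 37, q_1 = 4*1 + 0 = 4.
  i=2: a_2=1, p_2 = 1*37 + 9 = 46, q_2 = 1*4 + 1 = 5.
  i=3: a_3=6, p_3 = 6*46 + 37 = 313, q_3 = 6*5 + 4 = 34.
  i=4: a_4=5, p_4 = 5*313 + 46 = 1611, q_4 = 5*34 + 5 = 175.
  i=5: a_5=1, p_5 = 1*1611 + 313 = 1924, q_5 = 1*175 + 34 = 209.
  i=6: a_6=7, p_6 = 7*1924 + 1611 = 15079, q_6 = 7*209 + 175 = 1638.

9/1, 37/4, 46/5, 313/34, 1611/175, 1924/209, 15079/1638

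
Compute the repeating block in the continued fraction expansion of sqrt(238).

Write x_i = (sqrt(238) + m_i)/d_i with (m_0, d_0) = (0, 1). a_0 = floor(sqrt(238)) = 15, since 15^2 = 225 <= 238 < 256 = 16^2.
Iterate m_{i+1} = d_i*a_i - m_i, d_{i+1} = (238 - m_{i+1}^2)/d_i, a_{i+1} = floor((a_0 + m_{i+1})/d_{i+1}):
  m_1 = 1*15 - 0 = 15, d_1 = (238 - 15^2)/1 = 13/1 = 13, a_1 = floor((15 + 15)/13) = 2.
  m_2 = 13*2 - 15 = 11, d_2 = (238 - 11^2)/13 = 117/13 = 9, a_2 = floor((15 + 11)/9) = 2.
  m_3 = 9*2 - 11 = 7, d_3 = (238 - 7^2)/9 = 189/9 = 21, a_3 = floor((15 + 7)/21) = 1.
  m_4 = 21*1 - 7 = 14, d_4 = (238 - 14^2)/21 = 42/21 = 2, a_4 = floor((15 + 14)/2) = 14.
  m_5 = 2*14 - 14 = 14, d_5 = (238 - 14^2)/2 = 42/2 = 21, a_5 = floor((15 + 14)/21) = 1.
  m_6 = 21*1 - 14 = 7, d_6 = (238 - 7^2)/21 = 189/21 = 9, a_6 = floor((15 + 7)/9) = 2.
  m_7 = 9*2 - 7 = 11, d_7 = (238 - 11^2)/9 = 117/9 = 13, a_7 = floor((15 + 11)/13) = 2.
  m_8 = 13*2 - 11 = 15, d_8 = (238 - 15^2)/13 = 13/13 = 1, a_8 = floor((15 + 15)/1) = 30.
  m_9 = 1*30 - 15 = 15, d_9 = (238 - 15^2)/1 = 13/1 = 13: (m_9, d_9) = (m_1, d_1) = (15, 13), so from here the quotients repeat a_1, ..., a_8; the period length is 8.
Hence the expansion of sqrt(238) is a_0 = 15 followed by the repeating block 2, 2, 1, 14, 1, 2, 2, 30 (period 8).

[15; (2, 2, 1, 14, 1, 2, 2, 30)]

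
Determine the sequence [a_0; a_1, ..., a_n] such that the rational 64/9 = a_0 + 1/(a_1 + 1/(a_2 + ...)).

Run the Euclidean algorithm on 64 and 9; the successive quotients are the partial quotients a_0, a_1, ... (each step inverts the fractional part left over by the previous one):
  64 = 7*9 + 1, so a_0 = 7.
  9 = 9*1 + 0, so a_1 = 9.
The remainder reaches 0 after 2 divisions, so the expansion has 2 partial quotients, read off in order.

[7; 9]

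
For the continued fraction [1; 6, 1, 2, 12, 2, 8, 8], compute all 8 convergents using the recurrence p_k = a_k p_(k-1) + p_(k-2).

1/1, 7/6, 8/7, 23/20, 284/247, 591/514, 5012/4359, 40687/35386

Using the convergent recurrence p_i = a_i*p_{i-1} + p_{i-2}, q_i = a_i*q_{i-1} + q_{i-2} with p_{-2}=0, p_{-1}=1, q_{-2}=1, q_{-1}=0:
  i=0: a_0=1, p_0 = 1*1 + 0 = 1, q_0 = 1*0 + 1 = 1.
  i=1: a_1=6, p_1 = 6*1 + 1 = 7, q_1 = 6*1 + 0 = 6.
  i=2: a_2=1, p_2 = 1*7 + 1 = 8, q_2 = 1*6 + 1 = 7.
  i=3: a_3=2, p_3 = 2*8 + 7 = 23, q_3 = 2*7 + 6 = 20.
  i=4: a_4=12, p_4 = 12*23 + 8 = 284, q_4 = 12*20 + 7 = 247.
  i=5: a_5=2, p_5 = 2*284 + 23 = 591, q_5 = 2*247 + 20 = 514.
  i=6: a_6=8, p_6 = 8*591 + 284 = 5012, q_6 = 8*514 + 247 = 4359.
  i=7: a_7=8, p_7 = 8*5012 + 591 = 40687, q_7 = 8*4359 + 514 = 35386.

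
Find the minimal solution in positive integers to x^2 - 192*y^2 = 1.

(x, y) = (97, 7)

First expand sqrt(192) as a continued fraction. With x_i = (sqrt(192) + m_i)/d_i and (m_0, d_0) = (0, 1): a_0 = floor(sqrt(192)) = 13, since 13^2 = 169 <= 192 < 196 = 14^2.
Iterate m_{i+1} = d_i*a_i - m_i, d_{i+1} = (192 - m_{i+1}^2)/d_i, a_{i+1} = floor((a_0 + m_{i+1})/d_{i+1}):
  m_1 = 1*13 - 0 = 13, d_1 = (192 - 13^2)/1 = 23/1 = 23, a_1 = floor((13 + 13)/23) = 1.
  m_2 = 23*1 - 13 = 10, d_2 = (192 - 10^2)/23 = 92/23 = 4, a_2 = floor((13 + 10)/4) = 5.
  m_3 = 4*5 - 10 = 10, d_3 = (192 - 10^2)/4 = 92/4 = 23, a_3 = floor((13 + 10)/23) = 1.
  m_4 = 23*1 - 10 = 13, d_4 = (192 - 13^2)/23 = 23/23 = 1, a_4 = floor((13 + 13)/1) = 26.
  m_5 = 1*26 - 13 = 13, d_5 = (192 - 13^2)/1 = 23/1 = 23: (m_5, d_5) = (m_1, d_1) = (13, 23), so from here the quotients repeat a_1, ..., a_4; the period length is 4.
So sqrt(192) = [13; (1, 5, 1, 26)] with period length k = 4.
k is even, so the fundamental solution of x^2 - 192y^2 = 1 is (p_{k-1}, q_{k-1}) = (p_3, q_3); compute convergents through index 3.
Convergents (p_i = a_i*p_{i-1} + p_{i-2}, q_i = a_i*q_{i-1} + q_{i-2} with p_{-2}=0, p_{-1}=1, q_{-2}=1, q_{-1}=0):
  i=0: a_0=13, p_0 = 13*1 + 0 = 13, q_0 = 13*0 + 1 = 1.
  i=1: a_1=1, p_1 = 1*13 + 1 = 14, q_1 = 1*1 + 0 = 1.
  i=2: a_2=5, p_2 = 5*14 + 13 = 83, q_2 = 5*1 + 1 = 6.
  i=3: a_3=1, p_3 = 1*83 + 14 = 97, q_3 = 1*6 + 1 = 7.
Check: 97^2 - 192*7^2 = 9409 - 9408 = 1, so (x, y) = (97, 7) solves the equation, and by the theorem it is the least positive solution.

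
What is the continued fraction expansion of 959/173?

[5; 1, 1, 5, 3, 1, 3]

Run the Euclidean algorithm on 959 and 173; the successive quotients are the partial quotients a_0, a_1, ... (each step inverts the fractional part left over by the previous one):
  959 = 5*173 + 94, so a_0 = 5.
  173 = 1*94 + 79, so a_1 = 1.
  94 = 1*79 + 15, so a_2 = 1.
  79 = 5*15 + 4, so a_3 = 5.
  15 = 3*4 + 3, so a_4 = 3.
  4 = 1*3 + 1, so a_5 = 1.
  3 = 3*1 + 0, so a_6 = 3.
The remainder reaches 0 after 7 divisions, so the expansion has 7 partial quotients, read off in order.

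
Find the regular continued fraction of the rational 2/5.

Run the Euclidean algorithm on 2 and 5; the successive quotients are the partial quotients a_0, a_1, ... (each step inverts the fractional part left over by the previous one):
  2 = 0*5 + 2, so a_0 = 0.
  5 = 2*2 + 1, so a_1 = 2.
  2 = 2*1 + 0, so a_2 = 2.
The remainder reaches 0 after 3 divisions, so the expansion has 3 partial quotients, read off in order.

[0; 2, 2]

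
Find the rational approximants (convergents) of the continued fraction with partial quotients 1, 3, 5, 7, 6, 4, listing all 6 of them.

Using the convergent recurrence p_i = a_i*p_{i-1} + p_{i-2}, q_i = a_i*q_{i-1} + q_{i-2} with p_{-2}=0, p_{-1}=1, q_{-2}=1, q_{-1}=0:
  i=0: a_0=1, p_0 = 1*1 + 0 = 1, q_0 = 1*0 + 1 = 1.
  i=1: a_1=3, p_1 = 3*1 + 1 = 4, q_1 = 3*1 + 0 = 3.
  i=2: a_2=5, p_2 = 5*4 + 1 = 21, q_2 = 5*3 + 1 = 16.
  i=3: a_3=7, p_3 = 7*21 + 4 = 151, q_3 = 7*16 + 3 = 115.
  i=4: a_4=6, p_4 = 6*151 + 21 = 927, q_4 = 6*115 + 16 = 706.
  i=5: a_5=4, p_5 = 4*927 + 151 = 3859, q_5 = 4*706 + 115 = 2939.

1/1, 4/3, 21/16, 151/115, 927/706, 3859/2939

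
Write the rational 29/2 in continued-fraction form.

[14; 2]

Run the Euclidean algorithm on 29 and 2; the successive quotients are the partial quotients a_0, a_1, ... (each step inverts the fractional part left over by the previous one):
  29 = 14*2 + 1, so a_0 = 14.
  2 = 2*1 + 0, so a_1 = 2.
The remainder reaches 0 after 2 divisions, so the expansion has 2 partial quotients, read off in order.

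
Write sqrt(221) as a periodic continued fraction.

[14; (1, 6, 2, 6, 1, 28)]

Write x_i = (sqrt(221) + m_i)/d_i with (m_0, d_0) = (0, 1). a_0 = floor(sqrt(221)) = 14, since 14^2 = 196 <= 221 < 225 = 15^2.
Iterate m_{i+1} = d_i*a_i - m_i, d_{i+1} = (221 - m_{i+1}^2)/d_i, a_{i+1} = floor((a_0 + m_{i+1})/d_{i+1}):
  m_1 = 1*14 - 0 = 14, d_1 = (221 - 14^2)/1 = 25/1 = 25, a_1 = floor((14 + 14)/25) = 1.
  m_2 = 25*1 - 14 = 11, d_2 = (221 - 11^2)/25 = 100/25 = 4, a_2 = floor((14 + 11)/4) = 6.
  m_3 = 4*6 - 11 = 13, d_3 = (221 - 13^2)/4 = 52/4 = 13, a_3 = floor((14 + 13)/13) = 2.
  m_4 = 13*2 - 13 = 13, d_4 = (221 - 13^2)/13 = 52/13 = 4, a_4 = floor((14 + 13)/4) = 6.
  m_5 = 4*6 - 13 = 11, d_5 = (221 - 11^2)/4 = 100/4 = 25, a_5 = floor((14 + 11)/25) = 1.
  m_6 = 25*1 - 11 = 14, d_6 = (221 - 14^2)/25 = 25/25 = 1, a_6 = floor((14 + 14)/1) = 28.
  m_7 = 1*28 - 14 = 14, d_7 = (221 - 14^2)/1 = 25/1 = 25: (m_7, d_7) = (m_1, d_1) = (14, 25), so from here the quotients repeat a_1, ..., a_6; the period length is 6.
Hence the expansion of sqrt(221) is a_0 = 14 followed by the repeating block 1, 6, 2, 6, 1, 28 (period 6).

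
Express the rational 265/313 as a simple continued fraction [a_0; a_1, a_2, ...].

[0; 1, 5, 1, 1, 11, 2]

Run the Euclidean algorithm on 265 and 313; the successive quotients are the partial quotients a_0, a_1, ... (each step inverts the fractional part left over by the previous one):
  265 = 0*313 + 265, so a_0 = 0.
  313 = 1*265 + 48, so a_1 = 1.
  265 = 5*48 + 25, so a_2 = 5.
  48 = 1*25 + 23, so a_3 = 1.
  25 = 1*23 + 2, so a_4 = 1.
  23 = 11*2 + 1, so a_5 = 11.
  2 = 2*1 + 0, so a_6 = 2.
The remainder reaches 0 after 7 divisions, so the expansion has 7 partial quotients, read off in order.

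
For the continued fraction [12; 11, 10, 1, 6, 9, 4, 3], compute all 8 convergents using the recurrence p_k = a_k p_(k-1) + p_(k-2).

12/1, 133/11, 1342/111, 1475/122, 10192/843, 93203/7709, 383004/31679, 1242215/102746

Using the convergent recurrence p_i = a_i*p_{i-1} + p_{i-2}, q_i = a_i*q_{i-1} + q_{i-2} with p_{-2}=0, p_{-1}=1, q_{-2}=1, q_{-1}=0:
  i=0: a_0=12, p_0 = 12*1 + 0 = 12, q_0 = 12*0 + 1 = 1.
  i=1: a_1=11, p_1 = 11*12 + 1 = 133, q_1 = 11*1 + 0 = 11.
  i=2: a_2=10, p_2 = 10*133 + 12 = 1342, q_2 = 10*11 + 1 = 111.
  i=3: a_3=1, p_3 = 1*1342 + 133 = 1475, q_3 = 1*111 + 11 = 122.
  i=4: a_4=6, p_4 = 6*1475 + 1342 = 10192, q_4 = 6*122 + 111 = 843.
  i=5: a_5=9, p_5 = 9*10192 + 1475 = 93203, q_5 = 9*843 + 122 = 7709.
  i=6: a_6=4, p_6 = 4*93203 + 10192 = 383004, q_6 = 4*7709 + 843 = 31679.
  i=7: a_7=3, p_7 = 3*383004 + 93203 = 1242215, q_7 = 3*31679 + 7709 = 102746.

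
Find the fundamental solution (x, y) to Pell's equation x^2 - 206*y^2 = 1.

(x, y) = (59535, 4148)

First expand sqrt(206) as a continued fraction. With x_i = (sqrt(206) + m_i)/d_i and (m_0, d_0) = (0, 1): a_0 = floor(sqrt(206)) = 14, since 14^2 = 196 <= 206 < 225 = 15^2.
Iterate m_{i+1} = d_i*a_i - m_i, d_{i+1} = (206 - m_{i+1}^2)/d_i, a_{i+1} = floor((a_0 + m_{i+1})/d_{i+1}):
  m_1 = 1*14 - 0 = 14, d_1 = (206 - 14^2)/1 = 10/1 = 10, a_1 = floor((14 + 14)/10) = 2.
  m_2 = 10*2 - 14 = 6, d_2 = (206 - 6^2)/10 = 170/10 = 17, a_2 = floor((14 + 6)/17) = 1.
  m_3 = 17*1 - 6 = 11, d_3 = (206 - 11^2)/17 = 85/17 = 5, a_3 = floor((14 + 11)/5) = 5.
  m_4 = 5*5 - 11 = 14, d_4 = (206 - 14^2)/5 = 10/5 = 2, a_4 = floor((14 + 14)/2) = 14.
  m_5 = 2*14 - 14 = 14, d_5 = (206 - 14^2)/2 = 10/2 = 5, a_5 = floor((14 + 14)/5) = 5.
  m_6 = 5*5 - 14 = 11, d_6 = (206 - 11^2)/5 = 85/5 = 17, a_6 = floor((14 + 11)/17) = 1.
  m_7 = 17*1 - 11 = 6, d_7 = (206 - 6^2)/17 = 170/17 = 10, a_7 = floor((14 + 6)/10) = 2.
  m_8 = 10*2 - 6 = 14, d_8 = (206 - 14^2)/10 = 10/10 = 1, a_8 = floor((14 + 14)/1) = 28.
  m_9 = 1*28 - 14 = 14, d_9 = (206 - 14^2)/1 = 10/1 = 10: (m_9, d_9) = (m_1, d_1) = (14, 10), so from here the quotients repeat a_1, ..., a_8; the period length is 8.
So sqrt(206) = [14; (2, 1, 5, 14, 5, 1, 2, 28)] with period length k = 8.
k is even, so the fundamental solution of x^2 - 206y^2 = 1 is (p_{k-1}, q_{k-1}) = (p_7, q_7); compute convergents through index 7.
Convergents (p_i = a_i*p_{i-1} + p_{i-2}, q_i = a_i*q_{i-1} + q_{i-2} with p_{-2}=0, p_{-1}=1, q_{-2}=1, q_{-1}=0):
  i=0: a_0=14, p_0 = 14*1 + 0 = 14, q_0 = 14*0 + 1 = 1.
  i=1: a_1=2, p_1 = 2*14 + 1 = 29, q_1 = 2*1 + 0 = 2.
  i=2: a_2=1, p_2 = 1*29 + 14 = 43, q_2 = 1*2 + 1 = 3.
  i=3: a_3=5, p_3 = 5*43 + 29 = 244, q_3 = 5*3 + 2 = 17.
  i=4: a_4=14, p_4 = 14*244 + 43 = 3459, q_4 = 14*17 + 3 = 241.
  i=5: a_5=5, p_5 = 5*3459 + 244 = 17539, q_5 = 5*241 + 17 = 1222.
  i=6: a_6=1, p_6 = 1*17539 + 3459 = 20998, q_6 = 1*1222 + 241 = 1463.
  i=7: a_7=2, p_7 = 2*20998 + 17539 = 59535, q_7 = 2*1463 + 1222 = 4148.
Check: 59535^2 - 206*4148^2 = 3544416225 - 3544416224 = 1, so (x, y) = (59535, 4148) solves the equation, and by the theorem it is the least positive solution.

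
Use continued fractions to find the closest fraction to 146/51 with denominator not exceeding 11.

20/7

Expand x = 146/51 as a continued fraction with the Euclidean algorithm:
  146 = 2*51 + 44, so a_0 = 2.
  51 = 1*44 + 7, so a_1 = 1.
  44 = 6*7 + 2, so a_2 = 6.
  7 = 3*2 + 1, so a_3 = 3.
  2 = 2*1 + 0, so a_4 = 2.
so x = [2; 1, 6, 3, 2].
Convergents (p_i = a_i*p_{i-1} + p_{i-2}, q_i = a_i*q_{i-1} + q_{i-2} with p_{-2}=0, p_{-1}=1, q_{-2}=1, q_{-1}=0), until the denominator exceeds 11:
  i=0: a_0=2, p_0 = 2*1 + 0 = 2, q_0 = 2*0 + 1 = 1.
  i=1: a_1=1, p_1 = 1*2 + 1 = 3, q_1 = 1*1 + 0 = 1.
  i=2: a_2=6, p_2 = 6*3 + 2 = 20, q_2 = 6*1 + 1 = 7.
  i=3: a_3=3, p_3 = 3*20 + 3 = 63, q_3 = 3*7 + 1 = 22.
q_3 = 22 > 11, so the last convergent with denominator <= 11 is p_2/q_2 = 20/7.
The closest fraction with denominator <= 11 is either p_2/q_2 or the intermediate fraction (k*p_2 + p_1)/(k*q_2 + q_1) with the largest k >= 1 whose denominator stays <= 11; these approach x as k grows, and every other convergent or intermediate fraction in range is farther away.
Largest k: floor((11 - q_1)/q_2) = floor((11 - 1)/7) = 1.
That gives (1*20 + 3)/(1*7 + 1) = 23/8.
Compare the errors: |x - 20/7| = |146*7 - 20*51|/(51*7) = 2/357, and |x - 23/8| = |146*8 - 23*51|/(51*8) = 5/408.
Cross-multiplying, 2*408 = 816 < 1785 = 5*357, so 2/357 is smaller: the convergent 20/7 is closer to x than 23/8.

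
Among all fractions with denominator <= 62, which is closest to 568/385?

90/61

Expand x = 568/385 as a continued fraction with the Euclidean algorithm:
  568 = 1*385 + 183, so a_0 = 1.
  385 = 2*183 + 19, so a_1 = 2.
  183 = 9*19 + 12, so a_2 = 9.
  19 = 1*12 + 7, so a_3 = 1.
  12 = 1*7 + 5, so a_4 = 1.
  7 = 1*5 + 2, so a_5 = 1.
  5 = 2*2 + 1, so a_6 = 2.
  2 = 2*1 + 0, so a_7 = 2.
so x = [1; 2, 9, 1, 1, 1, 2, 2].
Convergents (p_i = a_i*p_{i-1} + p_{i-2}, q_i = a_i*q_{i-1} + q_{i-2} with p_{-2}=0, p_{-1}=1, q_{-2}=1, q_{-1}=0), until the denominator exceeds 62:
  i=0: a_0=1, p_0 = 1*1 + 0 = 1, q_0 = 1*0 + 1 = 1.
  i=1: a_1=2, p_1 = 2*1 + 1 = 3, q_1 = 2*1 + 0 = 2.
  i=2: a_2=9, p_2 = 9*3 + 1 = 28, q_2 = 9*2 + 1 = 19.
  i=3: a_3=1, p_3 = 1*28 + 3 = 31, q_3 = 1*19 + 2 = 21.
  i=4: a_4=1, p_4 = 1*31 + 28 = 59, q_4 = 1*21 + 19 = 40.
  i=5: a_5=1, p_5 = 1*59 + 31 = 90, q_5 = 1*40 + 21 = 61.
  i=6: a_6=2, p_6 = 2*90 + 59 = 239, q_6 = 2*61 + 40 = 162.
q_6 = 162 > 62, so the last convergent with denominator <= 62 is p_5/q_5 = 90/61.
The closest fraction with denominator <= 62 is either p_5/q_5 or the intermediate fraction (k*p_5 + p_4)/(k*q_5 + q_4) with the largest k >= 1 whose denominator stays <= 62; these approach x as k grows, and every other convergent or intermediate fraction in range is farther away.
Largest k: floor((62 - q_4)/q_5) = floor((62 - 40)/61) = 0.
Since k = 0, no intermediate fraction beyond p_5/q_5 has denominator <= 62, so the convergent 90/61 is the closest (its error is |568*61 - 90*385|/(385*61) = 2/23485).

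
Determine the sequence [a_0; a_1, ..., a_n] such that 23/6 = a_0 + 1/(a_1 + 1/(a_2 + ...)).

Run the Euclidean algorithm on 23 and 6; the successive quotients are the partial quotients a_0, a_1, ... (each step inverts the fractional part left over by the previous one):
  23 = 3*6 + 5, so a_0 = 3.
  6 = 1*5 + 1, so a_1 = 1.
  5 = 5*1 + 0, so a_2 = 5.
The remainder reaches 0 after 3 divisions, so the expansion has 3 partial quotients, read off in order.

[3; 1, 5]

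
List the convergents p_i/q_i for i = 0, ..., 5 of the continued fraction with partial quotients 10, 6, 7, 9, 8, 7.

Using the convergent recurrence p_i = a_i*p_{i-1} + p_{i-2}, q_i = a_i*q_{i-1} + q_{i-2} with p_{-2}=0, p_{-1}=1, q_{-2}=1, q_{-1}=0:
  i=0: a_0=10, p_0 = 10*1 + 0 = 10, q_0 = 10*0 + 1 = 1.
  i=1: a_1=6, p_1 = 6*10 + 1 = 61, q_1 = 6*1 + 0 = 6.
  i=2: a_2=7, p_2 = 7*61 + 10 = 437, q_2 = 7*6 + 1 = 43.
  i=3: a_3=9, p_3 = 9*437 + 61 = 3994, q_3 = 9*43 + 6 = 393.
  i=4: a_4=8, p_4 = 8*3994 + 437 = 32389, q_4 = 8*393 + 43 = 3187.
  i=5: a_5=7, p_5 = 7*32389 + 3994 = 230717, q_5 = 7*3187 + 393 = 22702.

10/1, 61/6, 437/43, 3994/393, 32389/3187, 230717/22702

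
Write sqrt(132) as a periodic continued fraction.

Write x_i = (sqrt(132) + m_i)/d_i with (m_0, d_0) = (0, 1). a_0 = floor(sqrt(132)) = 11, since 11^2 = 121 <= 132 < 144 = 12^2.
Iterate m_{i+1} = d_i*a_i - m_i, d_{i+1} = (132 - m_{i+1}^2)/d_i, a_{i+1} = floor((a_0 + m_{i+1})/d_{i+1}):
  m_1 = 1*11 - 0 = 11, d_1 = (132 - 11^2)/1 = 11/1 = 11, a_1 = floor((11 + 11)/11) = 2.
  m_2 = 11*2 - 11 = 11, d_2 = (132 - 11^2)/11 = 11/11 = 1, a_2 = floor((11 + 11)/1) = 22.
  m_3 = 1*22 - 11 = 11, d_3 = (132 - 11^2)/1 = 11/1 = 11: (m_3, d_3) = (m_1, d_1) = (11, 11), so from here the quotients repeat a_1, a_2; the period length is 2.
Hence the expansion of sqrt(132) is a_0 = 11 followed by the repeating block 2, 22 (period 2).

[11; (2, 22)]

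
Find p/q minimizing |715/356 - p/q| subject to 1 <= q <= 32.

2/1

Expand x = 715/356 as a continued fraction with the Euclidean algorithm:
  715 = 2*356 + 3, so a_0 = 2.
  356 = 118*3 + 2, so a_1 = 118.
  3 = 1*2 + 1, so a_2 = 1.
  2 = 2*1 + 0, so a_3 = 2.
so x = [2; 118, 1, 2].
Convergents (p_i = a_i*p_{i-1} + p_{i-2}, q_i = a_i*q_{i-1} + q_{i-2} with p_{-2}=0, p_{-1}=1, q_{-2}=1, q_{-1}=0), until the denominator exceeds 32:
  i=0: a_0=2, p_0 = 2*1 + 0 = 2, q_0 = 2*0 + 1 = 1.
  i=1: a_1=118, p_1 = 118*2 + 1 = 237, q_1 = 118*1 + 0 = 118.
q_1 = 118 > 32, so the last convergent with denominator <= 32 is p_0/q_0 = 2/1.
The closest fraction with denominator <= 32 is either p_0/q_0 or the intermediate fraction (k*p_0 + p_{-1})/(k*q_0 + q_{-1}) with the largest k >= 1 whose denominator stays <= 32; these approach x as k grows, and every other convergent or intermediate fraction in range is farther away.
Largest k: floor((32 - q_{-1})/q_0) = floor((32 - 0)/1) = 32 (using the seeds p_{-1} = 1, q_{-1} = 0).
That gives (32*2 + 1)/(32*1 + 0) = 65/32.
Compare the errors: |x - 2/1| = |715*1 - 2*356|/(356*1) = 3/356, and |x - 65/32| = |715*32 - 65*356|/(356*32) = 260/11392.
Cross-multiplying, 3*11392 = 34176 < 92560 = 260*356, so 3/356 is smaller: the convergent 2/1 is closer to x than 65/32.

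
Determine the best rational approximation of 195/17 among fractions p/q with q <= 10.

Expand x = 195/17 as a continued fraction with the Euclidean algorithm:
  195 = 11*17 + 8, so a_0 = 11.
  17 = 2*8 + 1, so a_1 = 2.
  8 = 8*1 + 0, so a_2 = 8.
so x = [11; 2, 8].
Convergents (p_i = a_i*p_{i-1} + p_{i-2}, q_i = a_i*q_{i-1} + q_{i-2} with p_{-2}=0, p_{-1}=1, q_{-2}=1, q_{-1}=0), until the denominator exceeds 10:
  i=0: a_0=11, p_0 = 11*1 + 0 = 11, q_0 = 11*0 + 1 = 1.
  i=1: a_1=2, p_1 = 2*11 + 1 = 23, q_1 = 2*1 + 0 = 2.
  i=2: a_2=8, p_2 = 8*23 + 11 = 195, q_2 = 8*2 + 1 = 17.
q_2 = 17 > 10, so the last convergent with denominator <= 10 is p_1/q_1 = 23/2.
The closest fraction with denominator <= 10 is either p_1/q_1 or the intermediate fraction (k*p_1 + p_0)/(k*q_1 + q_0) with the largest k >= 1 whose denominator stays <= 10; these approach x as k grows, and every other convergent or intermediate fraction in range is farther away.
Largest k: floor((10 - q_0)/q_1) = floor((10 - 1)/2) = 4.
That gives (4*23 + 11)/(4*2 + 1) = 103/9.
Compare the errors: |x - 23/2| = |195*2 - 23*17|/(17*2) = 1/34, and |x - 103/9| = |195*9 - 103*17|/(17*9) = 4/153.
Cross-multiplying, 4*34 = 136 < 153 = 1*153, so 4/153 is smaller: the intermediate fraction 103/9 is closer to x than 23/2.

103/9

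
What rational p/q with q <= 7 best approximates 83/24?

24/7

Expand x = 83/24 as a continued fraction with the Euclidean algorithm:
  83 = 3*24 + 11, so a_0 = 3.
  24 = 2*11 + 2, so a_1 = 2.
  11 = 5*2 + 1, so a_2 = 5.
  2 = 2*1 + 0, so a_3 = 2.
so x = [3; 2, 5, 2].
Convergents (p_i = a_i*p_{i-1} + p_{i-2}, q_i = a_i*q_{i-1} + q_{i-2} with p_{-2}=0, p_{-1}=1, q_{-2}=1, q_{-1}=0), until the denominator exceeds 7:
  i=0: a_0=3, p_0 = 3*1 + 0 = 3, q_0 = 3*0 + 1 = 1.
  i=1: a_1=2, p_1 = 2*3 + 1 = 7, q_1 = 2*1 + 0 = 2.
  i=2: a_2=5, p_2 = 5*7 + 3 = 38, q_2 = 5*2 + 1 = 11.
q_2 = 11 > 7, so the last convergent with denominator <= 7 is p_1/q_1 = 7/2.
The closest fraction with denominator <= 7 is either p_1/q_1 or the intermediate fraction (k*p_1 + p_0)/(k*q_1 + q_0) with the largest k >= 1 whose denominator stays <= 7; these approach x as k grows, and every other convergent or intermediate fraction in range is farther away.
Largest k: floor((7 - q_0)/q_1) = floor((7 - 1)/2) = 3.
That gives (3*7 + 3)/(3*2 + 1) = 24/7.
Compare the errors: |x - 7/2| = |83*2 - 7*24|/(24*2) = 2/48, and |x - 24/7| = |83*7 - 24*24|/(24*7) = 5/168.
Cross-multiplying, 5*48 = 240 < 336 = 2*168, so 5/168 is smaller: the intermediate fraction 24/7 is closer to x than 7/2.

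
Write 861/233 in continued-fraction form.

Run the Euclidean algorithm on 861 and 233; the successive quotients are the partial quotients a_0, a_1, ... (each step inverts the fractional part left over by the previous one):
  861 = 3*233 + 162, so a_0 = 3.
  233 = 1*162 + 71, so a_1 = 1.
  162 = 2*71 + 20, so a_2 = 2.
  71 = 3*20 + 11, so a_3 = 3.
  20 = 1*11 + 9, so a_4 = 1.
  11 = 1*9 + 2, so a_5 = 1.
  9 = 4*2 + 1, so a_6 = 4.
  2 = 2*1 + 0, so a_7 = 2.
The remainder reaches 0 after 8 divisions, so the expansion has 8 partial quotients, read off in order.

[3; 1, 2, 3, 1, 1, 4, 2]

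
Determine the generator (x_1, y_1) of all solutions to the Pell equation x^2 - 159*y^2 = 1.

(x, y) = (1324, 105)

First expand sqrt(159) as a continued fraction. With x_i = (sqrt(159) + m_i)/d_i and (m_0, d_0) = (0, 1): a_0 = floor(sqrt(159)) = 12, since 12^2 = 144 <= 159 < 169 = 13^2.
Iterate m_{i+1} = d_i*a_i - m_i, d_{i+1} = (159 - m_{i+1}^2)/d_i, a_{i+1} = floor((a_0 + m_{i+1})/d_{i+1}):
  m_1 = 1*12 - 0 = 12, d_1 = (159 - 12^2)/1 = 15/1 = 15, a_1 = floor((12 + 12)/15) = 1.
  m_2 = 15*1 - 12 = 3, d_2 = (159 - 3^2)/15 = 150/15 = 10, a_2 = floor((12 + 3)/10) = 1.
  m_3 = 10*1 - 3 = 7, d_3 = (159 - 7^2)/10 = 110/10 = 11, a_3 = floor((12 + 7)/11) = 1.
  m_4 = 11*1 - 7 = 4, d_4 = (159 - 4^2)/11 = 143/11 = 13, a_4 = floor((12 + 4)/13) = 1.
  m_5 = 13*1 - 4 = 9, d_5 = (159 - 9^2)/13 = 78/13 = 6, a_5 = floor((12 + 9)/6) = 3.
  m_6 = 6*3 - 9 = 9, d_6 = (159 - 9^2)/6 = 78/6 = 13, a_6 = floor((12 + 9)/13) = 1.
  m_7 = 13*1 - 9 = 4, d_7 = (159 - 4^2)/13 = 143/13 = 11, a_7 = floor((12 + 4)/11) = 1.
  m_8 = 11*1 - 4 = 7, d_8 = (159 - 7^2)/11 = 110/11 = 10, a_8 = floor((12 + 7)/10) = 1.
  m_9 = 10*1 - 7 = 3, d_9 = (159 - 3^2)/10 = 150/10 = 15, a_9 = floor((12 + 3)/15) = 1.
  m_10 = 15*1 - 3 = 12, d_10 = (159 - 12^2)/15 = 15/15 = 1, a_10 = floor((12 + 12)/1) = 24.
  m_11 = 1*24 - 12 = 12, d_11 = (159 - 12^2)/1 = 15/1 = 15: (m_11, d_11) = (m_1, d_1) = (12, 15), so from here the quotients repeat a_1, ..., a_10; the period length is 10.
So sqrt(159) = [12; (1, 1, 1, 1, 3, 1, 1, 1, 1, 24)] with period length k = 10.
k is even, so the fundamental solution of x^2 - 159y^2 = 1 is (p_{k-1}, q_{k-1}) = (p_9, q_9); compute convergents through index 9.
Convergents (p_i = a_i*p_{i-1} + p_{i-2}, q_i = a_i*q_{i-1} + q_{i-2} with p_{-2}=0, p_{-1}=1, q_{-2}=1, q_{-1}=0):
  i=0: a_0=12, p_0 = 12*1 + 0 = 12, q_0 = 12*0 + 1 = 1.
  i=1: a_1=1, p_1 = 1*12 + 1 = 13, q_1 = 1*1 + 0 = 1.
  i=2: a_2=1, p_2 = 1*13 + 12 = 25, q_2 = 1*1 + 1 = 2.
  i=3: a_3=1, p_3 = 1*25 + 13 = 38, q_3 = 1*2 + 1 = 3.
  i=4: a_4=1, p_4 = 1*38 + 25 = 63, q_4 = 1*3 + 2 = 5.
  i=5: a_5=3, p_5 = 3*63 + 38 = 227, q_5 = 3*5 + 3 = 18.
  i=6: a_6=1, p_6 = 1*227 + 63 = 290, q_6 = 1*18 + 5 = 23.
  i=7: a_7=1, p_7 = 1*290 + 227 = 517, q_7 = 1*23 + 18 = 41.
  i=8: a_8=1, p_8 = 1*517 + 290 = 807, q_8 = 1*41 + 23 = 64.
  i=9: a_9=1, p_9 = 1*807 + 517 = 1324, q_9 = 1*64 + 41 = 105.
Check: 1324^2 - 159*105^2 = 1752976 - 1752975 = 1, so (x, y) = (1324, 105) solves the equation, and by the theorem it is the least positive solution.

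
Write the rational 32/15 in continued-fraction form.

[2; 7, 2]

Run the Euclidean algorithm on 32 and 15; the successive quotients are the partial quotients a_0, a_1, ... (each step inverts the fractional part left over by the previous one):
  32 = 2*15 + 2, so a_0 = 2.
  15 = 7*2 + 1, so a_1 = 7.
  2 = 2*1 + 0, so a_2 = 2.
The remainder reaches 0 after 3 divisions, so the expansion has 3 partial quotients, read off in order.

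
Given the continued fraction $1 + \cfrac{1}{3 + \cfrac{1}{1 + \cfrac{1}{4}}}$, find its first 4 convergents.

1/1, 4/3, 5/4, 24/19

Using the convergent recurrence p_i = a_i*p_{i-1} + p_{i-2}, q_i = a_i*q_{i-1} + q_{i-2} with p_{-2}=0, p_{-1}=1, q_{-2}=1, q_{-1}=0:
  i=0: a_0=1, p_0 = 1*1 + 0 = 1, q_0 = 1*0 + 1 = 1.
  i=1: a_1=3, p_1 = 3*1 + 1 = 4, q_1 = 3*1 + 0 = 3.
  i=2: a_2=1, p_2 = 1*4 + 1 = 5, q_2 = 1*3 + 1 = 4.
  i=3: a_3=4, p_3 = 4*5 + 4 = 24, q_3 = 4*4 + 3 = 19.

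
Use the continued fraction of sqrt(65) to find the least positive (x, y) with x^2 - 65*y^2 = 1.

First expand sqrt(65) as a continued fraction. With x_i = (sqrt(65) + m_i)/d_i and (m_0, d_0) = (0, 1): a_0 = floor(sqrt(65)) = 8, since 8^2 = 64 <= 65 < 81 = 9^2.
Iterate m_{i+1} = d_i*a_i - m_i, d_{i+1} = (65 - m_{i+1}^2)/d_i, a_{i+1} = floor((a_0 + m_{i+1})/d_{i+1}):
  m_1 = 1*8 - 0 = 8, d_1 = (65 - 8^2)/1 = 1/1 = 1, a_1 = floor((8 + 8)/1) = 16.
  m_2 = 1*16 - 8 = 8, d_2 = (65 - 8^2)/1 = 1/1 = 1: (m_2, d_2) = (m_1, d_1) = (8, 1), so from here the quotient a_1 repeats; the period length is 1.
So sqrt(65) = [8; (16)] with period length k = 1.
k is odd, so (p_{k-1}, q_{k-1}) only solves x^2 - 65y^2 = -1 and the fundamental solution of x^2 - 65y^2 = 1 is (p_{2k-1}, q_{2k-1}) = (p_1, q_1); compute convergents through index 1, running through the period twice.
Convergents (p_i = a_i*p_{i-1} + p_{i-2}, q_i = a_i*q_{i-1} + q_{i-2} with p_{-2}=0, p_{-1}=1, q_{-2}=1, q_{-1}=0):
  i=0: a_0=8, p_0 = 8*1 + 0 = 8, q_0 = 8*0 + 1 = 1.
  i=1: a_1=16, p_1 = 16*8 + 1 = 129, q_1 = 16*1 + 0 = 16.
Indeed p_0^2 - 65*q_0^2 = 64 - 65 = -1, not +1.
Check: 129^2 - 65*16^2 = 16641 - 16640 = 1, so (x, y) = (129, 16) solves the equation, and by the theorem it is the least positive solution.

(x, y) = (129, 16)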